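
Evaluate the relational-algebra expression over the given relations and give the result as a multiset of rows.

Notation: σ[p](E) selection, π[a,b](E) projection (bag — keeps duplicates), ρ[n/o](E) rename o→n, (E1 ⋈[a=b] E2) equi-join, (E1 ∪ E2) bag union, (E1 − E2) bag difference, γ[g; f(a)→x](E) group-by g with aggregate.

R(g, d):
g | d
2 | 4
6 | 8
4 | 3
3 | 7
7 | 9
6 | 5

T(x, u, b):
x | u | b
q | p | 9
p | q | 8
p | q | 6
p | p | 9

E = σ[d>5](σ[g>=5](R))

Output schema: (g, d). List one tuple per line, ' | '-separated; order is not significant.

Stepwise |·|:
  R → 6
  σ[g>=5](R) → 3
  σ[d>5](σ[g>=5](R)) → 2

== RESULT ==
g | d
6 | 8
7 | 9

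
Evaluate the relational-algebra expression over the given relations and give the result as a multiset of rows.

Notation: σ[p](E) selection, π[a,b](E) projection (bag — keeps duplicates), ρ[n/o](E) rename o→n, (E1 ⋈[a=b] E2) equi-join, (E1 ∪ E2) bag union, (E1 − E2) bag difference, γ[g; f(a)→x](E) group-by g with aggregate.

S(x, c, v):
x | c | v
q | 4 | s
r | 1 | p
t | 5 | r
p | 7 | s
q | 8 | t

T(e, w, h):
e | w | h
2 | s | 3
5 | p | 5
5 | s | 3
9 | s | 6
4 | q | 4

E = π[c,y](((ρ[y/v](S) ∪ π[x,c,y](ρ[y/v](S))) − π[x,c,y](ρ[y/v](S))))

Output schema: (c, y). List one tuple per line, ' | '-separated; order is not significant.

Stepwise |·|:
  S → 5
  ρ[y/v](S) → 5
  S → 5
  ρ[y/v](S) → 5
  π[x,c,y](ρ[y/v](S)) → 5
  (ρ[y/v](S) ∪ π[x,c,y](ρ[y/v](S))) → 10
  S → 5
  ρ[y/v](S) → 5
  π[x,c,y](ρ[y/v](S)) → 5
  ((ρ[y/v](S) ∪ π[x,c,y](ρ[y/v](S))) − π[x,c,y](ρ[y/v](S))) → 5
  π[c,y](((ρ[y/v](S) ∪ π[x,c,y](ρ[y/v](S))) − π[x,c,y](ρ[y/v](S)))) → 5

== RESULT ==
c | y
1 | p
4 | s
5 | r
7 | s
8 | t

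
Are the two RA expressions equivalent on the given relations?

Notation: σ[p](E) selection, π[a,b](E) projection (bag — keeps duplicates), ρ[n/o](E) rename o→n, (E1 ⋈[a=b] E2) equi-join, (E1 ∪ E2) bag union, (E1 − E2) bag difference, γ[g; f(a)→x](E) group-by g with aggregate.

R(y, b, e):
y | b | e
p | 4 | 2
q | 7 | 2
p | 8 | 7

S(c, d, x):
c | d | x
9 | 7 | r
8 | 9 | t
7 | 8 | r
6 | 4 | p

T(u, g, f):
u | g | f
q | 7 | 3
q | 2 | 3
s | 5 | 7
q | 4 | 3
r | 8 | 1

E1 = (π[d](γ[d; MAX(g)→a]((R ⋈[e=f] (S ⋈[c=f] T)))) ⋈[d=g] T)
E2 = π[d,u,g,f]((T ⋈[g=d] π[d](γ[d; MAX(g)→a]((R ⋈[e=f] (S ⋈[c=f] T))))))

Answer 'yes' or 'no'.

E1 subexpression sizes:
  R → 3
  S → 4
  T → 5
  (S ⋈[c=f] T) → 1
  (R ⋈[e=f] (S ⋈[c=f] T)) → 1
  γ[d; MAX(g)→a]((R ⋈[e=f] (S ⋈[c=f] T))) → 1
  π[d](γ[d; MAX(g)→a]((R ⋈[e=f] (S ⋈[c=f] T)))) → 1
  T → 5
  (π[d](γ[d; MAX(g)→a]((R ⋈[e=f] (S ⋈[c=f] T)))) ⋈[d=g] T) → 1
E2 subexpression sizes:
  T → 5
  R → 3
  S → 4
  T → 5
  (S ⋈[c=f] T) → 1
  (R ⋈[e=f] (S ⋈[c=f] T)) → 1
  γ[d; MAX(g)→a]((R ⋈[e=f] (S ⋈[c=f] T))) → 1
  π[d](γ[d; MAX(g)→a]((R ⋈[e=f] (S ⋈[c=f] T)))) → 1
  (T ⋈[g=d] π[d](γ[d; MAX(g)→a]((R ⋈[e=f] (S ⋈[c=f] T))))) → 1
  π[d,u,g,f]((T ⋈[g=d] π[d](γ[d; MAX(g)→a]((R ⋈[e=f] (S ⋈[c=f] T)))))) → 1

E1 and E2 produce the same multiset:
d | u | g | f
8 | r | 8 | 1

yes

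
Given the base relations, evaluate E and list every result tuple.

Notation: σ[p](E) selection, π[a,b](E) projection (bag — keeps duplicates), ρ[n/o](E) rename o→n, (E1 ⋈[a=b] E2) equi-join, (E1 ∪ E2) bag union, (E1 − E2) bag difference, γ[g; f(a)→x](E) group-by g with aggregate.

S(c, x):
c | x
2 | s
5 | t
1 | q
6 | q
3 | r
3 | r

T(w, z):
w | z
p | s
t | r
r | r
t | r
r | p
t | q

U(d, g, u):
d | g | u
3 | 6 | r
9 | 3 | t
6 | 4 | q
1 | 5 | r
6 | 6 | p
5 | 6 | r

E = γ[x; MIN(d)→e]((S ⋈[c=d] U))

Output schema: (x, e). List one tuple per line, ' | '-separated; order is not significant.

Stepwise |·|:
  S → 6
  U → 6
  (S ⋈[c=d] U) → 6
  γ[x; MIN(d)→e]((S ⋈[c=d] U)) → 3

== RESULT ==
x | e
q | 1
r | 3
t | 5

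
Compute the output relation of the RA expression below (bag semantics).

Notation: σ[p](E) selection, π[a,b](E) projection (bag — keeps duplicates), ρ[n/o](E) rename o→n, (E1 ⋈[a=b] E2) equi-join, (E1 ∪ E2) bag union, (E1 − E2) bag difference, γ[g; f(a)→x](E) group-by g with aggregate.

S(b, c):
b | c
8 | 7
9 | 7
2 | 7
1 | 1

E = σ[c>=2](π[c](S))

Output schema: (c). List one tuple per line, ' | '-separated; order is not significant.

Subexpression sizes:
  S → 4
  π[c](S) → 4
  σ[c>=2](π[c](S)) → 3

== RESULT ==
c
7
7
7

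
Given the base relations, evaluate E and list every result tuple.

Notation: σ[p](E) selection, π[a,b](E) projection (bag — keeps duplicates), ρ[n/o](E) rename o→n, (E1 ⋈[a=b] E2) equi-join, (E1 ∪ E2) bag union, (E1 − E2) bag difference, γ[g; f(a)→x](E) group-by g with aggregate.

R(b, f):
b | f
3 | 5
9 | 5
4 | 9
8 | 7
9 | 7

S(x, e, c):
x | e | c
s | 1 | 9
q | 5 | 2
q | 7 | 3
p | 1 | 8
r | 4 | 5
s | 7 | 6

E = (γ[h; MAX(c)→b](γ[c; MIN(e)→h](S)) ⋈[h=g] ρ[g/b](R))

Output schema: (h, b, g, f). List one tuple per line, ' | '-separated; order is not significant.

Per-node cardinality:
  S → 6
  γ[c; MIN(e)→h](S) → 6
  γ[h; MAX(c)→b](γ[c; MIN(e)→h](S)) → 4
  R → 5
  ρ[g/b](R) → 5
  (γ[h; MAX(c)→b](γ[c; MIN(e)→h](S)) ⋈[h=g] ρ[g/b](R)) → 1

== RESULT ==
h | b | g | f
4 | 5 | 4 | 9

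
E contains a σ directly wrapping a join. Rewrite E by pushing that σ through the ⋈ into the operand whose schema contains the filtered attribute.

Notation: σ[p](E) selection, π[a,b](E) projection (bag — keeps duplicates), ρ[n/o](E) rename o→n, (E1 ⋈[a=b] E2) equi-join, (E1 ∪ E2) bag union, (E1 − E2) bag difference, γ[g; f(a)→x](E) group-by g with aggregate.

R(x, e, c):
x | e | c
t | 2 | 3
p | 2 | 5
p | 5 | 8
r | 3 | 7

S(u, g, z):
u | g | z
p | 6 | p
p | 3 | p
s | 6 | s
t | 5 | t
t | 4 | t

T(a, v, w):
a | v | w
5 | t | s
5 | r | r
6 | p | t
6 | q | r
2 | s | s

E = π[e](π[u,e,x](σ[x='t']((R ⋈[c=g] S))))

σ filters on x, owned by the left side.
E' = π[e](π[u,e,x]((σ[x='t'](R) ⋈[c=g] S)))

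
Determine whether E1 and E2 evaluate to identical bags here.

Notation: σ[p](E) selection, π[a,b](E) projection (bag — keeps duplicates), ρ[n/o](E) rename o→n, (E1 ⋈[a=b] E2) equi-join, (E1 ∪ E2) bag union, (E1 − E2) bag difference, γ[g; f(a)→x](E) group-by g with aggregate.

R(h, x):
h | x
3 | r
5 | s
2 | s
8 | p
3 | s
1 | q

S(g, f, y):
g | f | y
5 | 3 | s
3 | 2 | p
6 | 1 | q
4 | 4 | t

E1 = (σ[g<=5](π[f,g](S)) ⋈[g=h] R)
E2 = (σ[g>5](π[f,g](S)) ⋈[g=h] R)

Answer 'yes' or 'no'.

E1 per-node cardinality:
  S → 4
  π[f,g](S) → 4
  σ[g<=5](π[f,g](S)) → 3
  R → 6
  (σ[g<=5](π[f,g](S)) ⋈[g=h] R) → 3
E2 per-node cardinality:
  S → 4
  π[f,g](S) → 4
  σ[g>5](π[f,g](S)) → 1
  R → 6
  (σ[g>5](π[f,g](S)) ⋈[g=h] R) → 0

E1 result:
f | g | h | x
2 | 3 | 3 | r
2 | 3 | 3 | s
3 | 5 | 5 | s
E2 result:
f | g | h | x
(0 rows)
Witness: (3, 5, 5, 's') appears 1× in E1 but 0× in E2.

no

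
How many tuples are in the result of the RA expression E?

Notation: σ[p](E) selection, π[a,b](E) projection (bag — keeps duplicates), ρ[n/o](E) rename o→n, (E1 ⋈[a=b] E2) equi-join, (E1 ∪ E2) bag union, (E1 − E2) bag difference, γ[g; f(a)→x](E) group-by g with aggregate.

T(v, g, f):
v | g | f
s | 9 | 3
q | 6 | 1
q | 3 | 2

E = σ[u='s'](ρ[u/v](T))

Row counts bottom-up:
  T → 3
  ρ[u/v](T) → 3
  σ[u='s'](ρ[u/v](T)) → 1

|E| = 1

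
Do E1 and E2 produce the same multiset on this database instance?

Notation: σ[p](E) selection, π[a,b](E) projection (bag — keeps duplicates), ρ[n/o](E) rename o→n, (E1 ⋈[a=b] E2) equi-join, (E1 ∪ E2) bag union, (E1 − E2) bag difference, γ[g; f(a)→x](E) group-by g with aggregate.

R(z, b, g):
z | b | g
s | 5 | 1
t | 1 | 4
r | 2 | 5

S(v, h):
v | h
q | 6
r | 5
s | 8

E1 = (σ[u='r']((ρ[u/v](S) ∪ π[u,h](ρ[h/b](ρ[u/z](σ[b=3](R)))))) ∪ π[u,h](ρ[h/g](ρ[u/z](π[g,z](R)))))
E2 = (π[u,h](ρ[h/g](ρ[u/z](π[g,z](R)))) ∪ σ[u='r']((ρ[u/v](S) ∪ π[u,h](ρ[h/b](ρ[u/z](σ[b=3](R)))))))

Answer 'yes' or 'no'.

E1 per-node cardinality:
  S → 3
  ρ[u/v](S) → 3
  R → 3
  σ[b=3](R) → 0
  ρ[u/z](σ[b=3](R)) → 0
  ρ[h/b](ρ[u/z](σ[b=3](R))) → 0
  π[u,h](ρ[h/b](ρ[u/z](σ[b=3](R)))) → 0
  (ρ[u/v](S) ∪ π[u,h](ρ[h/b](ρ[u/z](σ[b=3](R))))) → 3
  σ[u='r']((ρ[u/v](S) ∪ π[u,h](ρ[h/b](ρ[u/z](σ[b=3](R)))))) → 1
  R → 3
  π[g,z](R) → 3
  ρ[u/z](π[g,z](R)) → 3
  ρ[h/g](ρ[u/z](π[g,z](R))) → 3
  π[u,h](ρ[h/g](ρ[u/z](π[g,z](R)))) → 3
  (σ[u='r']((ρ[u/v](S) ∪ π[u,h](ρ[h/b](ρ[u/z](σ[b=3](R)))))) ∪ π[u,h](ρ[h/g](ρ[u/z](π[g,z](R))))) → 4
E2 per-node cardinality:
  R → 3
  π[g,z](R) → 3
  ρ[u/z](π[g,z](R)) → 3
  ρ[h/g](ρ[u/z](π[g,z](R))) → 3
  π[u,h](ρ[h/g](ρ[u/z](π[g,z](R)))) → 3
  S → 3
  ρ[u/v](S) → 3
  R → 3
  σ[b=3](R) → 0
  ρ[u/z](σ[b=3](R)) → 0
  ρ[h/b](ρ[u/z](σ[b=3](R))) → 0
  π[u,h](ρ[h/b](ρ[u/z](σ[b=3](R)))) → 0
  (ρ[u/v](S) ∪ π[u,h](ρ[h/b](ρ[u/z](σ[b=3](R))))) → 3
  σ[u='r']((ρ[u/v](S) ∪ π[u,h](ρ[h/b](ρ[u/z](σ[b=3](R)))))) → 1
  (π[u,h](ρ[h/g](ρ[u/z](π[g,z](R)))) ∪ σ[u='r']((ρ[u/v](S) ∪ π[u,h](ρ[h/b](ρ[u/z](σ[b=3](R))))))) → 4

E1 and E2 produce the same multiset:
u | h
r | 5
r | 5
s | 1
t | 4

yes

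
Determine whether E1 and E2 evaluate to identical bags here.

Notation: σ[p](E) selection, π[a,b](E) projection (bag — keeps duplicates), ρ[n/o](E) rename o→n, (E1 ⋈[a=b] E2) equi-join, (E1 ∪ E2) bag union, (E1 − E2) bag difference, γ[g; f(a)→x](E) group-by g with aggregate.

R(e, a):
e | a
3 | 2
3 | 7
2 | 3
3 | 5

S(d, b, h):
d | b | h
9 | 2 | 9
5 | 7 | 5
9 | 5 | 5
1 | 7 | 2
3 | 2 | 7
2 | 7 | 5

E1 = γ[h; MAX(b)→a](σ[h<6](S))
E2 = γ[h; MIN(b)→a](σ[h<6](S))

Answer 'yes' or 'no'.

E1 stepwise |·|:
  S → 6
  σ[h<6](S) → 4
  γ[h; MAX(b)→a](σ[h<6](S)) → 2
E2 stepwise |·|:
  S → 6
  σ[h<6](S) → 4
  γ[h; MIN(b)→a](σ[h<6](S)) → 2

E1 result:
h | a
2 | 7
5 | 7
E2 result:
h | a
2 | 7
5 | 5
Witness: (5, 7) appears 1× in E1 but 0× in E2.

no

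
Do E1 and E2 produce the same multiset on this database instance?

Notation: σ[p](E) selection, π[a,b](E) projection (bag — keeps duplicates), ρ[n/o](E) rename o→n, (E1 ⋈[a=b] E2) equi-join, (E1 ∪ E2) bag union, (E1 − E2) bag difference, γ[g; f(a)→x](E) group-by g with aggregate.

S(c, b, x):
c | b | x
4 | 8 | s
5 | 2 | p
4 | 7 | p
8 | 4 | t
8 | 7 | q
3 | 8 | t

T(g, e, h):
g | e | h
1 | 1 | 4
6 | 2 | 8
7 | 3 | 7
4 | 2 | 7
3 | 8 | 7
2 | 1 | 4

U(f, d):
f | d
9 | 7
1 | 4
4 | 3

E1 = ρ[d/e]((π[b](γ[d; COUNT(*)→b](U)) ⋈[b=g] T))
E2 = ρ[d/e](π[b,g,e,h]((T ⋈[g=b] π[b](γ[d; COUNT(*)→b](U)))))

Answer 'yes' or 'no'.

E1 per-node cardinality:
  U → 3
  γ[d; COUNT(*)→b](U) → 3
  π[b](γ[d; COUNT(*)→b](U)) → 3
  T → 6
  (π[b](γ[d; COUNT(*)→b](U)) ⋈[b=g] T) → 3
  ρ[d/e]((π[b](γ[d; COUNT(*)→b](U)) ⋈[b=g] T)) → 3
E2 per-node cardinality:
  T → 6
  U → 3
  γ[d; COUNT(*)→b](U) → 3
  π[b](γ[d; COUNT(*)→b](U)) → 3
  (T ⋈[g=b] π[b](γ[d; COUNT(*)→b](U))) → 3
  π[b,g,e,h]((T ⋈[g=b] π[b](γ[d; COUNT(*)→b](U)))) → 3
  ρ[d/e](π[b,g,e,h]((T ⋈[g=b] π[b](γ[d; COUNT(*)→b](U))))) → 3

E1 and E2 produce the same multiset:
b | g | d | h
1 | 1 | 1 | 4
1 | 1 | 1 | 4
1 | 1 | 1 | 4

yes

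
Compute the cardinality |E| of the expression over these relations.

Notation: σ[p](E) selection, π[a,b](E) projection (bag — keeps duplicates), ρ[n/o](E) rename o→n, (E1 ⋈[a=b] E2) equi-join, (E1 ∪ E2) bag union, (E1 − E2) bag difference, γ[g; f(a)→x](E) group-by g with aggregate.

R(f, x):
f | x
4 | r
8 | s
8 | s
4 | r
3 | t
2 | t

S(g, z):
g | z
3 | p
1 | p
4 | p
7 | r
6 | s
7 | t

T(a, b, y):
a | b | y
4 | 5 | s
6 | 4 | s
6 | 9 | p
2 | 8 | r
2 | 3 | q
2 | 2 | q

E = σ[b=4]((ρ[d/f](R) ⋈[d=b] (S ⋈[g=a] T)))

Row counts bottom-up:
  R → 6
  ρ[d/f](R) → 6
  S → 6
  T → 6
  (S ⋈[g=a] T) → 3
  (ρ[d/f](R) ⋈[d=b] (S ⋈[g=a] T)) → 2
  σ[b=4]((ρ[d/f](R) ⋈[d=b] (S ⋈[g=a] T))) → 2

|E| = 2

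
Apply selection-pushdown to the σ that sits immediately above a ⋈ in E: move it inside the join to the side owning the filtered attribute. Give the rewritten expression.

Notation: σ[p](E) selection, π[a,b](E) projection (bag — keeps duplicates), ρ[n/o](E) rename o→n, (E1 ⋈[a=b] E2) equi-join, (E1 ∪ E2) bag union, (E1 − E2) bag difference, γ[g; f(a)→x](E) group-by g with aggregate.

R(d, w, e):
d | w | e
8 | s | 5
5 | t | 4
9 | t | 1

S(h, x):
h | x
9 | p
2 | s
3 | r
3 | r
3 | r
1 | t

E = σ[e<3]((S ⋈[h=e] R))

σ filters on e, owned by the right side.
E' = (S ⋈[h=e] σ[e<3](R))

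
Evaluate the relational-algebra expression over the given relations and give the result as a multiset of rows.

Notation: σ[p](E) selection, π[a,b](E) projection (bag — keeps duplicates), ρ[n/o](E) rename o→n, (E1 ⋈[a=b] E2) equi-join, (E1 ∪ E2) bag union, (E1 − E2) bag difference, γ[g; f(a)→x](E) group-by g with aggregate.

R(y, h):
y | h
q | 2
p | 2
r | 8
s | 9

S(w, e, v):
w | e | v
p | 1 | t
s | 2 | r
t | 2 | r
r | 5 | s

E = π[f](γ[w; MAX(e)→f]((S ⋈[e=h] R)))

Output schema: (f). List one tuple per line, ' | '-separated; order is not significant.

Per-node cardinality:
  S → 4
  R → 4
  (S ⋈[e=h] R) → 4
  γ[w; MAX(e)→f]((S ⋈[e=h] R)) → 2
  π[f](γ[w; MAX(e)→f]((S ⋈[e=h] R))) → 2

== RESULT ==
f
2
2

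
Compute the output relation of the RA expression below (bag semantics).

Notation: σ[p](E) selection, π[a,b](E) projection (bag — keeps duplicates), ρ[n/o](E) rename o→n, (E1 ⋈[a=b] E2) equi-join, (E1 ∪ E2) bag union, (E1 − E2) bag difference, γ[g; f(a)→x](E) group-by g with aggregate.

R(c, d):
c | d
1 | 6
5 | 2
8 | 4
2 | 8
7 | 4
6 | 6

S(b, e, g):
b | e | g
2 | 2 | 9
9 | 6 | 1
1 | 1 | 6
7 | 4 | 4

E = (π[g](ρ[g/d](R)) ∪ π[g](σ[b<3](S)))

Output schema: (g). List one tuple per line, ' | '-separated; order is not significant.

Per-node cardinality:
  R → 6
  ρ[g/d](R) → 6
  π[g](ρ[g/d](R)) → 6
  S → 4
  σ[b<3](S) → 2
  π[g](σ[b<3](S)) → 2
  (π[g](ρ[g/d](R)) ∪ π[g](σ[b<3](S))) → 8

== RESULT ==
g
2
4
4
6
6
6
8
9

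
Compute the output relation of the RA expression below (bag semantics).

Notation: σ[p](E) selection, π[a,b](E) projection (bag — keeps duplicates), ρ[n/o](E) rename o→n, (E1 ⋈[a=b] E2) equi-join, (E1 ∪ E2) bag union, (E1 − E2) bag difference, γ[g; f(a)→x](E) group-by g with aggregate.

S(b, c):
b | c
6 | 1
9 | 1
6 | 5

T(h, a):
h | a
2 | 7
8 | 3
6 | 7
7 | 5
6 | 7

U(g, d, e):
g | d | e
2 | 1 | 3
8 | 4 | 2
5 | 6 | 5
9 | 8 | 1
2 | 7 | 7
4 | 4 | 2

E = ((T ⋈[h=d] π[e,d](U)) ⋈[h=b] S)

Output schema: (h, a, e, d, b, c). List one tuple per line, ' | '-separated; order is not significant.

Subexpression sizes:
  T → 5
  U → 6
  π[e,d](U) → 6
  (T ⋈[h=d] π[e,d](U)) → 4
  S → 3
  ((T ⋈[h=d] π[e,d](U)) ⋈[h=b] S) → 4

== RESULT ==
h | a | e | d | b | c
6 | 7 | 5 | 6 | 6 | 1
6 | 7 | 5 | 6 | 6 | 1
6 | 7 | 5 | 6 | 6 | 5
6 | 7 | 5 | 6 | 6 | 5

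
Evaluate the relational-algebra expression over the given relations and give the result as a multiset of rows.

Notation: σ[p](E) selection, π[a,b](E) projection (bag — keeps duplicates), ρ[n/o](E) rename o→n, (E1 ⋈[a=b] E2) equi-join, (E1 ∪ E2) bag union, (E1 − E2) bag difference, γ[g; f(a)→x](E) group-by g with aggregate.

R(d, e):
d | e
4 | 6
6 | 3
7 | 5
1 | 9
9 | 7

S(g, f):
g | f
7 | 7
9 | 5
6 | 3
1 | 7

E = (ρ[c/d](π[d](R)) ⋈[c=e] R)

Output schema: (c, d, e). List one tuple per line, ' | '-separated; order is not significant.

Stepwise |·|:
  R → 5
  π[d](R) → 5
  ρ[c/d](π[d](R)) → 5
  R → 5
  (ρ[c/d](π[d](R)) ⋈[c=e] R) → 3

== RESULT ==
c | d | e
6 | 4 | 6
7 | 9 | 7
9 | 1 | 9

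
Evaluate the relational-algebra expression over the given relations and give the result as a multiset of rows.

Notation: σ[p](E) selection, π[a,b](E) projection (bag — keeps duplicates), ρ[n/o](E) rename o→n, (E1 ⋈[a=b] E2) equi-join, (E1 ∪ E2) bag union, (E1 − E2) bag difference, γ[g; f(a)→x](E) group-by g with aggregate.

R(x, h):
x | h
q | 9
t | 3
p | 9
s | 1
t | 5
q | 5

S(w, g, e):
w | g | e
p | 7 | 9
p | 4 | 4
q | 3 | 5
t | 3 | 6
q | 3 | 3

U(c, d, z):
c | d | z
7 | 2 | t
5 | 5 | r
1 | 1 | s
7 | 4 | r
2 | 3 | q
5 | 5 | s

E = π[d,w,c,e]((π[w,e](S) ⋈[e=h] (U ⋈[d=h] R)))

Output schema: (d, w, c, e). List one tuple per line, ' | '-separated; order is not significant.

Stepwise |·|:
  S → 5
  π[w,e](S) → 5
  U → 6
  R → 6
  (U ⋈[d=h] R) → 6
  (π[w,e](S) ⋈[e=h] (U ⋈[d=h] R)) → 5
  π[d,w,c,e]((π[w,e](S) ⋈[e=h] (U ⋈[d=h] R))) → 5

== RESULT ==
d | w | c | e
3 | q | 2 | 3
5 | q | 5 | 5
5 | q | 5 | 5
5 | q | 5 | 5
5 | q | 5 | 5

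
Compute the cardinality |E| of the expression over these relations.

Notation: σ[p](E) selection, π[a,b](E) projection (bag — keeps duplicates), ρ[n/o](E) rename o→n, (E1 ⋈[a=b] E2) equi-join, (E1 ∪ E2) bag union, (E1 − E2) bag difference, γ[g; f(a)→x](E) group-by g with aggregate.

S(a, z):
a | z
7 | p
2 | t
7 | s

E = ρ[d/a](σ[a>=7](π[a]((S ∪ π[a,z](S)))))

Subexpression sizes:
  S → 3
  S → 3
  π[a,z](S) → 3
  (S ∪ π[a,z](S)) → 6
  π[a]((S ∪ π[a,z](S))) → 6
  σ[a>=7](π[a]((S ∪ π[a,z](S)))) → 4
  ρ[d/a](σ[a>=7](π[a]((S ∪ π[a,z](S))))) → 4

|E| = 4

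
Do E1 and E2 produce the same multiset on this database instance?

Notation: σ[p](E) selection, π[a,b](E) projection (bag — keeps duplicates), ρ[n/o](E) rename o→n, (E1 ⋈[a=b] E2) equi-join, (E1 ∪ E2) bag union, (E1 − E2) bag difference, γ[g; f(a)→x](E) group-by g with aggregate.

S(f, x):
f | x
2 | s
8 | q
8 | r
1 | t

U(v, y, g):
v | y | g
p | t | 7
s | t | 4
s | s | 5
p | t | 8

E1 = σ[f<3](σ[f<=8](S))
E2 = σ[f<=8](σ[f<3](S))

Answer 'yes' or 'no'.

E1 row counts bottom-up:
  S → 4
  σ[f<=8](S) → 4
  σ[f<3](σ[f<=8](S)) → 2
E2 row counts bottom-up:
  S → 4
  σ[f<3](S) → 2
  σ[f<=8](σ[f<3](S)) → 2

E1 and E2 produce the same multiset:
f | x
1 | t
2 | s

yes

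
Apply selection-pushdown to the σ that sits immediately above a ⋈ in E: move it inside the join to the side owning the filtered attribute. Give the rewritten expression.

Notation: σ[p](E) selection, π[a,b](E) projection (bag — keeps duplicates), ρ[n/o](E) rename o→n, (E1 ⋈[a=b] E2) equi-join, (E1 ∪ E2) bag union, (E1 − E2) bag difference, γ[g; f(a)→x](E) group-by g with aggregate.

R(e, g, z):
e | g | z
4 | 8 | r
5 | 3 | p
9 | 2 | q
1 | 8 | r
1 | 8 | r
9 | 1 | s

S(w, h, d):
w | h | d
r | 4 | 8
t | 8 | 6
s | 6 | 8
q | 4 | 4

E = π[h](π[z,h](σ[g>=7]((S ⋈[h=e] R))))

σ filters on g, owned by the right side.
E' = π[h](π[z,h]((S ⋈[h=e] σ[g>=7](R))))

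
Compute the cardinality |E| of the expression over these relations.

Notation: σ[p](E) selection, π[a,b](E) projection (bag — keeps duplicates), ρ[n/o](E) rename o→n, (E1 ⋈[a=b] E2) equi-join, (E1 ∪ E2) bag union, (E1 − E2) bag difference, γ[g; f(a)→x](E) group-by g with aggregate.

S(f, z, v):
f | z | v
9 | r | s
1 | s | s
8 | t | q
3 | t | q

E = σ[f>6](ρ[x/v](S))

Subexpression sizes:
  S → 4
  ρ[x/v](S) → 4
  σ[f>6](ρ[x/v](S)) → 2

|E| = 2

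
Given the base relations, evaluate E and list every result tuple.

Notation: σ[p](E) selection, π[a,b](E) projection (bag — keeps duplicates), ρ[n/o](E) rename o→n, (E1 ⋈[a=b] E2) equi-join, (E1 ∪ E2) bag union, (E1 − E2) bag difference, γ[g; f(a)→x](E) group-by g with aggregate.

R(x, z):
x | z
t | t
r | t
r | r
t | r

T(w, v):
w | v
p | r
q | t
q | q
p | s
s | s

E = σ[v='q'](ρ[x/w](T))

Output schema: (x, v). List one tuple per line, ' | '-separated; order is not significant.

Subexpression sizes:
  T → 5
  ρ[x/w](T) → 5
  σ[v='q'](ρ[x/w](T)) → 1

== RESULT ==
x | v
q | q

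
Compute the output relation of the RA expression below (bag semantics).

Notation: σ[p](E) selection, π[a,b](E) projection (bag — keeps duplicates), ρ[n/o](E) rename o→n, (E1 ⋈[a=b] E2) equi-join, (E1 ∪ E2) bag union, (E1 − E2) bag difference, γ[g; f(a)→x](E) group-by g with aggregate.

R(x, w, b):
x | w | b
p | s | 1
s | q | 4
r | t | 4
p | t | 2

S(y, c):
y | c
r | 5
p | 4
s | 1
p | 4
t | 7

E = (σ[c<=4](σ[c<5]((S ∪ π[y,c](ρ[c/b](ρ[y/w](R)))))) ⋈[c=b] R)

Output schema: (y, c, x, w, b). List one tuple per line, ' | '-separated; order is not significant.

Subexpression sizes:
  S → 5
  R → 4
  ρ[y/w](R) → 4
  ρ[c/b](ρ[y/w](R)) → 4
  π[y,c](ρ[c/b](ρ[y/w](R))) → 4
  (S ∪ π[y,c](ρ[c/b](ρ[y/w](R)))) → 9
  σ[c<5]((S ∪ π[y,c](ρ[c/b](ρ[y/w](R))))) → 7
  σ[c<=4](σ[c<5]((S ∪ π[y,c](ρ[c/b](ρ[y/w](R)))))) → 7
  R → 4
  (σ[c<=4](σ[c<5]((S ∪ π[y,c](ρ[c/b](ρ[y/w](R)))))) ⋈[c=b] R) → 11

== RESULT ==
y | c | x | w | b
p | 4 | r | t | 4
p | 4 | r | t | 4
p | 4 | s | q | 4
p | 4 | s | q | 4
q | 4 | r | t | 4
q | 4 | s | q | 4
s | 1 | p | s | 1
s | 1 | p | s | 1
t | 2 | p | t | 2
t | 4 | r | t | 4
t | 4 | s | q | 4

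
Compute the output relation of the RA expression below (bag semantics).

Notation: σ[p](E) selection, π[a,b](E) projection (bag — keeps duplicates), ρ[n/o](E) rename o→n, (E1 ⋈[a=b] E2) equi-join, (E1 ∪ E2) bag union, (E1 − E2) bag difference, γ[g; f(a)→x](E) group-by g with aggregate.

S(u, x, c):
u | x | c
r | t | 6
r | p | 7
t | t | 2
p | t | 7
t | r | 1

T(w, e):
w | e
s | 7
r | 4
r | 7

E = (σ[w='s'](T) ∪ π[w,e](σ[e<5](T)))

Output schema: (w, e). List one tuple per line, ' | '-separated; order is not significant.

Subexpression sizes:
  T → 3
  σ[w='s'](T) → 1
  T → 3
  σ[e<5](T) → 1
  π[w,e](σ[e<5](T)) → 1
  (σ[w='s'](T) ∪ π[w,e](σ[e<5](T))) → 2

== RESULT ==
w | e
r | 4
s | 7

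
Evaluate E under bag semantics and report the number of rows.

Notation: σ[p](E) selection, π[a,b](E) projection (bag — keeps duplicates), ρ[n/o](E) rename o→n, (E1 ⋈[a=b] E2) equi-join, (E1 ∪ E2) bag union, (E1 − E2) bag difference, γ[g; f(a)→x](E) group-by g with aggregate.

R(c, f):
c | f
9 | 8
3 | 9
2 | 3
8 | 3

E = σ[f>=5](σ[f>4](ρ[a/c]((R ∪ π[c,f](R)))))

Per-node cardinality:
  R → 4
  R → 4
  π[c,f](R) → 4
  (R ∪ π[c,f](R)) → 8
  ρ[a/c]((R ∪ π[c,f](R))) → 8
  σ[f>4](ρ[a/c]((R ∪ π[c,f](R)))) → 4
  σ[f>=5](σ[f>4](ρ[a/c]((R ∪ π[c,f](R))))) → 4

|E| = 4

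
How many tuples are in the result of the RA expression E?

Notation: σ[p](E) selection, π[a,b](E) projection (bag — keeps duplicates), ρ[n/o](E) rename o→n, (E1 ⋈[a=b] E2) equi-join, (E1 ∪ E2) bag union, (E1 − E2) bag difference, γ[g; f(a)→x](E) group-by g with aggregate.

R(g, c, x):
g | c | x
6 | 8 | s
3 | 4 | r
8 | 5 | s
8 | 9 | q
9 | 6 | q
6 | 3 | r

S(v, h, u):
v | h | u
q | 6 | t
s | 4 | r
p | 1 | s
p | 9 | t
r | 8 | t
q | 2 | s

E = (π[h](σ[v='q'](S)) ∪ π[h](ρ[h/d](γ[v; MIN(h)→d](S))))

Row counts bottom-up:
  S → 6
  σ[v='q'](S) → 2
  π[h](σ[v='q'](S)) → 2
  S → 6
  γ[v; MIN(h)→d](S) → 4
  ρ[h/d](γ[v; MIN(h)→d](S)) → 4
  π[h](ρ[h/d](γ[v; MIN(h)→d](S))) → 4
  (π[h](σ[v='q'](S)) ∪ π[h](ρ[h/d](γ[v; MIN(h)→d](S)))) → 6

|E| = 6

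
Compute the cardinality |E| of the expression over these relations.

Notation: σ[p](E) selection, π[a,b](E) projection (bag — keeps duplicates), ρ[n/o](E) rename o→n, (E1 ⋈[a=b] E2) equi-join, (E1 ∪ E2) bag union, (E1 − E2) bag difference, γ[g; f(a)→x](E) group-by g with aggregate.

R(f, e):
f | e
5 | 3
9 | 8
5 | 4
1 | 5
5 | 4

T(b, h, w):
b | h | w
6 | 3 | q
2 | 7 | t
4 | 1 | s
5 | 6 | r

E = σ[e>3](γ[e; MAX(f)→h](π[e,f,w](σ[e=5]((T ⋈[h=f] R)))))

Subexpression sizes:
  T → 4
  R → 5
  (T ⋈[h=f] R) → 1
  σ[e=5]((T ⋈[h=f] R)) → 1
  π[e,f,w](σ[e=5]((T ⋈[h=f] R))) → 1
  γ[e; MAX(f)→h](π[e,f,w](σ[e=5]((T ⋈[h=f] R)))) → 1
  σ[e>3](γ[e; MAX(f)→h](π[e,f,w](σ[e=5]((T ⋈[h=f] R))))) → 1

|E| = 1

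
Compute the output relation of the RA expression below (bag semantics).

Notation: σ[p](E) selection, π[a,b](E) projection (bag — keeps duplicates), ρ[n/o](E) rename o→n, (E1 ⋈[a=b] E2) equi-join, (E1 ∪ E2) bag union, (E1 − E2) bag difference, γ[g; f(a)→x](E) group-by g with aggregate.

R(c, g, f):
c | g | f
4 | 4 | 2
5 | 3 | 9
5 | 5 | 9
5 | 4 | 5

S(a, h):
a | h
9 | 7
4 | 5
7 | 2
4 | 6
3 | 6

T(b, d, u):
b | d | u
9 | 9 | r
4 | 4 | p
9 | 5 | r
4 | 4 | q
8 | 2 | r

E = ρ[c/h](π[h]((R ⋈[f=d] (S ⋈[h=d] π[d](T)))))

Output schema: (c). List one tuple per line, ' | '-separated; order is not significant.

Row counts bottom-up:
  R → 4
  S → 5
  T → 5
  π[d](T) → 5
  (S ⋈[h=d] π[d](T)) → 2
  (R ⋈[f=d] (S ⋈[h=d] π[d](T))) → 2
  π[h]((R ⋈[f=d] (S ⋈[h=d] π[d](T)))) → 2
  ρ[c/h](π[h]((R ⋈[f=d] (S ⋈[h=d] π[d](T))))) → 2

== RESULT ==
c
2
5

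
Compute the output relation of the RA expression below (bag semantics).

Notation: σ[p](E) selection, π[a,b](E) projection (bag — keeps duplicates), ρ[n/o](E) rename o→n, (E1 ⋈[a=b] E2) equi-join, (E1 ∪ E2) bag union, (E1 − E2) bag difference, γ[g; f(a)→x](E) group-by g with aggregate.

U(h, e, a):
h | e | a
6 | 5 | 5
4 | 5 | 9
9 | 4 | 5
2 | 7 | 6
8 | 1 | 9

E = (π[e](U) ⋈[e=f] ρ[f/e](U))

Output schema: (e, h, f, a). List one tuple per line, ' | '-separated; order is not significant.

Subexpression sizes:
  U → 5
  π[e](U) → 5
  U → 5
  ρ[f/e](U) → 5
  (π[e](U) ⋈[e=f] ρ[f/e](U)) → 7

== RESULT ==
e | h | f | a
1 | 8 | 1 | 9
4 | 9 | 4 | 5
5 | 4 | 5 | 9
5 | 4 | 5 | 9
5 | 6 | 5 | 5
5 | 6 | 5 | 5
7 | 2 | 7 | 6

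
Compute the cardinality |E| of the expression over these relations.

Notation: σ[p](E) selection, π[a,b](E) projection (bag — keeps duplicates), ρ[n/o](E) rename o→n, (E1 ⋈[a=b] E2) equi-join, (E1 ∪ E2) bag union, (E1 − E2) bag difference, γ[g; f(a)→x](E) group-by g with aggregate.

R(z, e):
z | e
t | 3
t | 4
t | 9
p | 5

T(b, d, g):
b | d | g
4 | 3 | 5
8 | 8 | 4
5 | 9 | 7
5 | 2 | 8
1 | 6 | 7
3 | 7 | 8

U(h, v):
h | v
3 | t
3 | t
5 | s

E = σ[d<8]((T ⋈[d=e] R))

Stepwise |·|:
  T → 6
  R → 4
  (T ⋈[d=e] R) → 2
  σ[d<8]((T ⋈[d=e] R)) → 1

|E| = 1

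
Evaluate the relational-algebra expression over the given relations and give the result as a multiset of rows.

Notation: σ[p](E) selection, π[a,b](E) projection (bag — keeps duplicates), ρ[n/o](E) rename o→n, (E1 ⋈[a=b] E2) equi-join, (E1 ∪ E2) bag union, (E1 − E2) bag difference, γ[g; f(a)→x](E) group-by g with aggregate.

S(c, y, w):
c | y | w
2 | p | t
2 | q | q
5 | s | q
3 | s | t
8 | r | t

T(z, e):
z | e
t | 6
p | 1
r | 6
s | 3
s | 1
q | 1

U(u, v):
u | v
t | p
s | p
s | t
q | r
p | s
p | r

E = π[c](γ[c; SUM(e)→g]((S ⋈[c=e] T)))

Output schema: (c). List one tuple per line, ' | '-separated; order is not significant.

Row counts bottom-up:
  S → 5
  T → 6
  (S ⋈[c=e] T) → 1
  γ[c; SUM(e)→g]((S ⋈[c=e] T)) → 1
  π[c](γ[c; SUM(e)→g]((S ⋈[c=e] T))) → 1

== RESULT ==
c
3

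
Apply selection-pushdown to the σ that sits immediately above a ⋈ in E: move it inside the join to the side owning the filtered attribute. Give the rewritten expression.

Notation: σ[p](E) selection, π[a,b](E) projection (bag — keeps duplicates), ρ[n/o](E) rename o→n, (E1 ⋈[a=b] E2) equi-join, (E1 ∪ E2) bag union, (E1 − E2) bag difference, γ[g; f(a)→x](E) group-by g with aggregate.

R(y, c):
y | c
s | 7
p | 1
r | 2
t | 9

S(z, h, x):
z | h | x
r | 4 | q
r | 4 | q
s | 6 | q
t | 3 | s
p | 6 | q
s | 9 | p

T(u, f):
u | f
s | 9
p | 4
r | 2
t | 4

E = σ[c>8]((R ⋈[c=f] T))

σ filters on c, owned by the left side.
E' = (σ[c>8](R) ⋈[c=f] T)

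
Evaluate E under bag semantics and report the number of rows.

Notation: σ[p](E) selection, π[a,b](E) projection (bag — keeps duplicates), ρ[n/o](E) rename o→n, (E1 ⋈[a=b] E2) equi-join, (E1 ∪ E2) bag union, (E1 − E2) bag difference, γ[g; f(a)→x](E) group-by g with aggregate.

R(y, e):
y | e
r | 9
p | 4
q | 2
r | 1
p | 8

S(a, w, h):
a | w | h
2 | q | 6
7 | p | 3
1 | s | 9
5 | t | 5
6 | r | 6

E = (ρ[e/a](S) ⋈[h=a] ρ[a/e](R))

Stepwise |·|:
  S → 5
  ρ[e/a](S) → 5
  R → 5
  ρ[a/e](R) → 5
  (ρ[e/a](S) ⋈[h=a] ρ[a/e](R)) → 1

|E| = 1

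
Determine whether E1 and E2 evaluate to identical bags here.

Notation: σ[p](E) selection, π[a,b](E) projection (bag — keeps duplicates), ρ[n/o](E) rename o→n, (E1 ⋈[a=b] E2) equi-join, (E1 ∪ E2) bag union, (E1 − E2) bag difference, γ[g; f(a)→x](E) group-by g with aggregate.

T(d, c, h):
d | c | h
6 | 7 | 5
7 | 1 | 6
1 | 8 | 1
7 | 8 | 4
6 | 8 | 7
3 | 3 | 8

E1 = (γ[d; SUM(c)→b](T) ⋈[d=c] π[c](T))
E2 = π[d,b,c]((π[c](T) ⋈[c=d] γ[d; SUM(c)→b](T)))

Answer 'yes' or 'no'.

E1 subexpression sizes:
  T → 6
  γ[d; SUM(c)→b](T) → 4
  T → 6
  π[c](T) → 6
  (γ[d; SUM(c)→b](T) ⋈[d=c] π[c](T)) → 3
E2 subexpression sizes:
  T → 6
  π[c](T) → 6
  T → 6
  γ[d; SUM(c)→b](T) → 4
  (π[c](T) ⋈[c=d] γ[d; SUM(c)→b](T)) → 3
  π[d,b,c]((π[c](T) ⋈[c=d] γ[d; SUM(c)→b](T))) → 3

E1 and E2 produce the same multiset:
d | b | c
1 | 8 | 1
3 | 3 | 3
7 | 9 | 7

yes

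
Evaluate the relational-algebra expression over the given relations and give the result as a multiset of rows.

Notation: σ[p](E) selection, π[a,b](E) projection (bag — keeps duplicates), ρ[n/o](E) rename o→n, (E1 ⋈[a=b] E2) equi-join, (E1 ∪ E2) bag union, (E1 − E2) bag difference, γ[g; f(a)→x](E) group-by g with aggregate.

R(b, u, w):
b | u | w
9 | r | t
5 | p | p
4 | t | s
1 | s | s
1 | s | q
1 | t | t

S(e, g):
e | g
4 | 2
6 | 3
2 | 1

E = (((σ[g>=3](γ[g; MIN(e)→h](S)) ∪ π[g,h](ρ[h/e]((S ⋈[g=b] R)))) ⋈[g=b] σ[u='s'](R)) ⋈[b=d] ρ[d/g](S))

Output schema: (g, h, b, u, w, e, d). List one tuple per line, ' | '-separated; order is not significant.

Stepwise |·|:
  S → 3
  γ[g; MIN(e)→h](S) → 3
  σ[g>=3](γ[g; MIN(e)→h](S)) → 1
  S → 3
  R → 6
  (S ⋈[g=b] R) → 3
  ρ[h/e]((S ⋈[g=b] R)) → 3
  π[g,h](ρ[h/e]((S ⋈[g=b] R))) → 3
  (σ[g>=3](γ[g; MIN(e)→h](S)) ∪ π[g,h](ρ[h/e]((S ⋈[g=b] R)))) → 4
  R → 6
  σ[u='s'](R) → 2
  ((σ[g>=3](γ[g; MIN(e)→h](S)) ∪ π[g,h](ρ[h/e]((S ⋈[g=b] R)))) ⋈[g=b] σ[u='s'](R)) → 6
  S → 3
  ρ[d/g](S) → 3
  (((σ[g>=3](γ[g; MIN(e)→h](S)) ∪ π[g,h](ρ[h/e]((S ⋈[g=b] R)))) ⋈[g=b] σ[u='s'](R)) ⋈[b=d] ρ[d/g](S)) → 6

== RESULT ==
g | h | b | u | w | e | d
1 | 2 | 1 | s | q | 2 | 1
1 | 2 | 1 | s | q | 2 | 1
1 | 2 | 1 | s | q | 2 | 1
1 | 2 | 1 | s | s | 2 | 1
1 | 2 | 1 | s | s | 2 | 1
1 | 2 | 1 | s | s | 2 | 1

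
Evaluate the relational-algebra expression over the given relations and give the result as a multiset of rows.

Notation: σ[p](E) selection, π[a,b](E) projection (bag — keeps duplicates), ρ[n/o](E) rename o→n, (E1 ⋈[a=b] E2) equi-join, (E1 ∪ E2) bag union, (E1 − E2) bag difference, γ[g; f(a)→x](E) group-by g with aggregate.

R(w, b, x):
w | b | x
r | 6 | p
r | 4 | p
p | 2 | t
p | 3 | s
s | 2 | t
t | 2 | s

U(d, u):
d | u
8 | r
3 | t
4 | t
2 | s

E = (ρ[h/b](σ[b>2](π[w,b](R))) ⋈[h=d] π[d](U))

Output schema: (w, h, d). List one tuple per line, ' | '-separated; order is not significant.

Per-node cardinality:
  R → 6
  π[w,b](R) → 6
  σ[b>2](π[w,b](R)) → 3
  ρ[h/b](σ[b>2](π[w,b](R))) → 3
  U → 4
  π[d](U) → 4
  (ρ[h/b](σ[b>2](π[w,b](R))) ⋈[h=d] π[d](U)) → 2

== RESULT ==
w | h | d
p | 3 | 3
r | 4 | 4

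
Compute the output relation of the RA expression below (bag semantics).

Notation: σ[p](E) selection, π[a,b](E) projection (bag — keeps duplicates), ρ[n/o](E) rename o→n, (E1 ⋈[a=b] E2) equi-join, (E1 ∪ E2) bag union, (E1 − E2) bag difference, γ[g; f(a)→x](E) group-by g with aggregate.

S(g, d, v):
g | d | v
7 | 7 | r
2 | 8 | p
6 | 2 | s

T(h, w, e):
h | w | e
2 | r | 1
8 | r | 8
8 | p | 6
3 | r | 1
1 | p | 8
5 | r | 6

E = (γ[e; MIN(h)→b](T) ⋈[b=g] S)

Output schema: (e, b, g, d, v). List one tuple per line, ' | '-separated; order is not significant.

Stepwise |·|:
  T → 6
  γ[e; MIN(h)→b](T) → 3
  S → 3
  (γ[e; MIN(h)→b](T) ⋈[b=g] S) → 1

== RESULT ==
e | b | g | d | v
1 | 2 | 2 | 8 | p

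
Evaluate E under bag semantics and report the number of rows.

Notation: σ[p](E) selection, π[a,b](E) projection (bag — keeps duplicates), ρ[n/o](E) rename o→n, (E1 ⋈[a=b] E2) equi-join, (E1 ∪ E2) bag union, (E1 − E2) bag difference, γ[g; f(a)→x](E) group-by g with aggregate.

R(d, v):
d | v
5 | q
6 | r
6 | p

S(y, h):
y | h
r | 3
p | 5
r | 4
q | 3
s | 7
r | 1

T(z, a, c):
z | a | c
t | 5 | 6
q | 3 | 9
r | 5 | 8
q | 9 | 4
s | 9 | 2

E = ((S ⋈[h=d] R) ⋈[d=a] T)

Subexpression sizes:
  S → 6
  R → 3
  (S ⋈[h=d] R) → 1
  T → 5
  ((S ⋈[h=d] R) ⋈[d=a] T) → 2

|E| = 2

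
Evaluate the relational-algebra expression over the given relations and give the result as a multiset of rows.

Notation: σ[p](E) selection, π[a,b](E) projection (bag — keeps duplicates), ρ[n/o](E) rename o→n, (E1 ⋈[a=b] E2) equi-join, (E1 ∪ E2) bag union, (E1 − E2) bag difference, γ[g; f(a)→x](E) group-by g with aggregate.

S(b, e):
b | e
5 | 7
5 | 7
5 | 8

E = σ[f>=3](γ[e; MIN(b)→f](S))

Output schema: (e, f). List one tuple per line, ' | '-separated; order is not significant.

Per-node cardinality:
  S → 3
  γ[e; MIN(b)→f](S) → 2
  σ[f>=3](γ[e; MIN(b)→f](S)) → 2

== RESULT ==
e | f
7 | 5
8 | 5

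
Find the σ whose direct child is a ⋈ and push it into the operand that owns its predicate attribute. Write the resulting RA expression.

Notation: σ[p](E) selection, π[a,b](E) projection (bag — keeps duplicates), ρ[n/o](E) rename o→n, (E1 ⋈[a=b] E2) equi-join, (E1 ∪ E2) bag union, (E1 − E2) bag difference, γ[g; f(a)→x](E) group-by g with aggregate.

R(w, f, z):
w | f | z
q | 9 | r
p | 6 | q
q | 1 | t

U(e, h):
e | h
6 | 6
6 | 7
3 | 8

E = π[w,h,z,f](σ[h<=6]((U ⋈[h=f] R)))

σ filters on h, owned by the left side.
E' = π[w,h,z,f]((σ[h<=6](U) ⋈[h=f] R))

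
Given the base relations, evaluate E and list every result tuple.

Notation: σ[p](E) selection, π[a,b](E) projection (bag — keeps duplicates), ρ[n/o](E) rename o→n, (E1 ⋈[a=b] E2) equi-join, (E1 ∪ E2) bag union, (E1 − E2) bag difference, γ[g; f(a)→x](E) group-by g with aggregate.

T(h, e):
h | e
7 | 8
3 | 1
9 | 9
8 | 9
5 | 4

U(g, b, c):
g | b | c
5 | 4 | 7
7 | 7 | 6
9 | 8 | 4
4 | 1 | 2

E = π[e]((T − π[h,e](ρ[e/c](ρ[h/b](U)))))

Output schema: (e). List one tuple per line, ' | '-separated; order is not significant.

Subexpression sizes:
  T → 5
  U → 4
  ρ[h/b](U) → 4
  ρ[e/c](ρ[h/b](U)) → 4
  π[h,e](ρ[e/c](ρ[h/b](U))) → 4
  (T − π[h,e](ρ[e/c](ρ[h/b](U)))) → 5
  π[e]((T − π[h,e](ρ[e/c](ρ[h/b](U))))) → 5

== RESULT ==
e
1
4
8
9
9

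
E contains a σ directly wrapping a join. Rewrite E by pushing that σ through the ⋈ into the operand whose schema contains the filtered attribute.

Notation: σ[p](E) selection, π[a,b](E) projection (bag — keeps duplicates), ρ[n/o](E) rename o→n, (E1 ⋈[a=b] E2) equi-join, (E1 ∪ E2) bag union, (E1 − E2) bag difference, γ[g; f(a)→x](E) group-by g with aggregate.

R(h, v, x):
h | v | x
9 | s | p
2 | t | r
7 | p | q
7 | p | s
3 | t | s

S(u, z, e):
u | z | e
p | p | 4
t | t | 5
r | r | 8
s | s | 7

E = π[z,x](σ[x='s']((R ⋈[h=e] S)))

σ filters on x, owned by the left side.
E' = π[z,x]((σ[x='s'](R) ⋈[h=e] S))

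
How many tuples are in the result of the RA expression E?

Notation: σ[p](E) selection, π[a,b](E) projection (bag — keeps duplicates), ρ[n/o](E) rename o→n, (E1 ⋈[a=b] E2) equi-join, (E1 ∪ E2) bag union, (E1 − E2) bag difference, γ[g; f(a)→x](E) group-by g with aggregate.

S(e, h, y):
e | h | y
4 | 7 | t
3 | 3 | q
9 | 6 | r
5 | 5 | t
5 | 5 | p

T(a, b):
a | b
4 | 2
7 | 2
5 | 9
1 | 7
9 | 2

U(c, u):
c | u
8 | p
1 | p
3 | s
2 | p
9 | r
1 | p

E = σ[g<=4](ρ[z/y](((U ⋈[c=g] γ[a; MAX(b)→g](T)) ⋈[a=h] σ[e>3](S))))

Subexpression sizes:
  U → 6
  T → 5
  γ[a; MAX(b)→g](T) → 5
  (U ⋈[c=g] γ[a; MAX(b)→g](T)) → 4
  S → 5
  σ[e>3](S) → 4
  ((U ⋈[c=g] γ[a; MAX(b)→g](T)) ⋈[a=h] σ[e>3](S)) → 3
  ρ[z/y](((U ⋈[c=g] γ[a; MAX(b)→g](T)) ⋈[a=h] σ[e>3](S))) → 3
  σ[g<=4](ρ[z/y](((U ⋈[c=g] γ[a; MAX(b)→g](T)) ⋈[a=h] σ[e>3](S)))) → 1

|E| = 1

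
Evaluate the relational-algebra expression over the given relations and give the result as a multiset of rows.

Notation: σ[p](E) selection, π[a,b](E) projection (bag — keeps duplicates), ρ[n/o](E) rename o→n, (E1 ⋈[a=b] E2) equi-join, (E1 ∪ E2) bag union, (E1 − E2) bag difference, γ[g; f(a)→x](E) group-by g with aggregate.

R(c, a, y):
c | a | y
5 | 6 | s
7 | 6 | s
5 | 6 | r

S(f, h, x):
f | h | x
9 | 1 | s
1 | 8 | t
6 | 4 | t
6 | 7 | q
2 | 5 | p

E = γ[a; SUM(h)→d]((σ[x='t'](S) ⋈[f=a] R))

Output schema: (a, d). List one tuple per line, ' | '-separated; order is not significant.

Subexpression sizes:
  S → 5
  σ[x='t'](S) → 2
  R → 3
  (σ[x='t'](S) ⋈[f=a] R) → 3
  γ[a; SUM(h)→d]((σ[x='t'](S) ⋈[f=a] R)) → 1

== RESULT ==
a | d
6 | 12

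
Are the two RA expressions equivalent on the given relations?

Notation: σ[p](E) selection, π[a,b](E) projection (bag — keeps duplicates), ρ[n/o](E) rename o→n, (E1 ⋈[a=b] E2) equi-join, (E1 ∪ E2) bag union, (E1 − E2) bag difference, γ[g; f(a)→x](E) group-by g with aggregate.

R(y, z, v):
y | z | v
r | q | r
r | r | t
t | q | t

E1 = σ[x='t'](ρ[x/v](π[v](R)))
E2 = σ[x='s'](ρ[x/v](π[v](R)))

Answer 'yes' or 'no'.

E1 stepwise |·|:
  R → 3
  π[v](R) → 3
  ρ[x/v](π[v](R)) → 3
  σ[x='t'](ρ[x/v](π[v](R))) → 2
E2 stepwise |·|:
  R → 3
  π[v](R) → 3
  ρ[x/v](π[v](R)) → 3
  σ[x='s'](ρ[x/v](π[v](R))) → 0

E1 result:
x
t
t
E2 result:
x
(0 rows)
Witness: ('t',) appears 2× in E1 but 0× in E2.

no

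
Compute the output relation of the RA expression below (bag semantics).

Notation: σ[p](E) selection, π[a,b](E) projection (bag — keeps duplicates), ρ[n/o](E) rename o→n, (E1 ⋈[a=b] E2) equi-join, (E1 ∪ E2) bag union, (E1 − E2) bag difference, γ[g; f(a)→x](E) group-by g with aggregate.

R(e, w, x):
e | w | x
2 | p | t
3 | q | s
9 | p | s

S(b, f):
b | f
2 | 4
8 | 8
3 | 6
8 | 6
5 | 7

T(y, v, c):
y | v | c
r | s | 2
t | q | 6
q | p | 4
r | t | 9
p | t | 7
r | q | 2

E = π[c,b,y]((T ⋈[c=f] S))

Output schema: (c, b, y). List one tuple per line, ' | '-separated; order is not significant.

Subexpression sizes:
  T → 6
  S → 5
  (T ⋈[c=f] S) → 4
  π[c,b,y]((T ⋈[c=f] S)) → 4

== RESULT ==
c | b | y
4 | 2 | q
6 | 3 | t
6 | 8 | t
7 | 5 | p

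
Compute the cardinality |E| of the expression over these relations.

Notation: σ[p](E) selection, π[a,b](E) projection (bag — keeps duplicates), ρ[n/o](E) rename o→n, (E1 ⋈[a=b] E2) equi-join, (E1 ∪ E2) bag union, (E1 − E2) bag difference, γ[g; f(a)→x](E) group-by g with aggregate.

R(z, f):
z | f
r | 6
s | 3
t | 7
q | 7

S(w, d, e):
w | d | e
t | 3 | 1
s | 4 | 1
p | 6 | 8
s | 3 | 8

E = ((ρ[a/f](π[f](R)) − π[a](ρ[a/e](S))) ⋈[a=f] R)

Subexpression sizes:
  R → 4
  π[f](R) → 4
  ρ[a/f](π[f](R)) → 4
  S → 4
  ρ[a/e](S) → 4
  π[a](ρ[a/e](S)) → 4
  (ρ[a/f](π[f](R)) − π[a](ρ[a/e](S))) → 4
  R → 4
  ((ρ[a/f](π[f](R)) − π[a](ρ[a/e](S))) ⋈[a=f] R) → 6

|E| = 6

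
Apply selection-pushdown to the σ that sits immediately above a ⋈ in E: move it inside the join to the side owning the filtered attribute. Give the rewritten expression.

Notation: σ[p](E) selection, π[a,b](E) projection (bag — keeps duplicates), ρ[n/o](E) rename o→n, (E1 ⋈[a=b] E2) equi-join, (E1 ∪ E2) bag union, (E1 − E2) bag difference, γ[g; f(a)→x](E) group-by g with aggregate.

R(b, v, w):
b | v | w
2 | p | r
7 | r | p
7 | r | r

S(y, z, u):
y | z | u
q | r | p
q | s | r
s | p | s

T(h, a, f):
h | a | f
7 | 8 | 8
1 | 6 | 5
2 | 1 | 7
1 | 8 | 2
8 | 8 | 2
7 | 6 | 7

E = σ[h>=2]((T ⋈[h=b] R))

σ filters on h, owned by the left side.
E' = (σ[h>=2](T) ⋈[h=b] R)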